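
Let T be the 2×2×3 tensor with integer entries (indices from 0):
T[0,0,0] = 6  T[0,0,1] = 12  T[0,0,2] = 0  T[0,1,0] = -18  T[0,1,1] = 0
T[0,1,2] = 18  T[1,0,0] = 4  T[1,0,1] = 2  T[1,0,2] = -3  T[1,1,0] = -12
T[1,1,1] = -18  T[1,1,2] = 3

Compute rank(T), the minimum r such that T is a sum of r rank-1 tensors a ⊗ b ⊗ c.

Lower bound: in the mode-2 unfolding of T (rows indexed by j, columns by (i,k)) the 2×2 minor on rows j ∈ {0, 1}, columns (i,k) ∈ {(0,0), (0,1)} is det [[6, 12], [-18, 0]] = 216 ≠ 0, so that unfolding has rank ≥ 2 and hence rank(T) ≥ 2 (CP rank is at least every unfolding rank, though it can be larger).
Upper bound: with S_k = T[:,:,k], the two rank-1 terms a₁b₁ᵀ, a₂b₂ᵀ are the rank-1 members of the pencil x·S₀ + y·S₁.
det(x·S₀ + y·S₁) is −216·xy − 216·y² = (-216)·(y)(x + y), vanishing at (x:y) = (1:0) and (1:-1).
M₁ = S₀ = [[6, -18], [4, -12]] = 2·[3, 2][1, -3]ᵀ and M₂ = S₀ − S₁ = [[-6, -18], [2, 6]] = (-2)·[3, -1][1, 3]ᵀ, so take a₁ = [3, 2], b₁ = [1, -3], a₂ = [3, -1], b₂ = [1, 3].
Each slice is an integer combination of E₁ = a₁b₁ᵀ and E₂ = a₂b₂ᵀ: S₀ = 2·E₁, S₁ = 2·E₁ + 2·E₂, S₂ = −E₁ + E₂; reading off coefficients, c₁ = [2, 2, -1] and c₂ = [0, 2, 1].
Hence T = [3, 2] ⊗ [1, -3] ⊗ [2, 2, -1] + [3, -1] ⊗ [1, 3] ⊗ [0, 2, 1], so rank(T) ≤ 2.
These bounds meet, so rank(T) = 2.

2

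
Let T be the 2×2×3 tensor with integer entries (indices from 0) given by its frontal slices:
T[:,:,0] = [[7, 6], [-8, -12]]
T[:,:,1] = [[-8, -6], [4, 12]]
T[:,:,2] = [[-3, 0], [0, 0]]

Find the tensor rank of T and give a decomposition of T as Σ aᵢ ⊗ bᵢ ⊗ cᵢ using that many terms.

Lower bound: the mode-3 unfolding of T (rows indexed by k, columns by (i,j) = (0,0), (0,1), (1,0), (1,1)) is [[7, 6, -8, -12], [-8, -6, 4, 12], [-3, 0, 0, 0]].
There the 3×3 minor on rows k ∈ {0, 1, 2}, columns (i,j) ∈ {(0,0), (0,1), (1,0)} is det [[7, 6, -8], [-8, -6, 4], [-3, 0, 0]] = 72 ≠ 0, so this unfolding has rank ≥ 3; CP rank is at least every unfolding rank, so rank(T) ≥ 3. (Flattening ranks never certify an upper bound on CP rank; for that we must actually write T with 3 rank-1 terms.)
Upper bound: T is a sum of 3 rank-1 terms, T = (1, -2) ⊗ (1, 1) ⊗ (4, -2, -2) + (1, -2) ⊗ (1, 2) ⊗ (1, -2, 1) + (1, 1) ⊗ (1, 0) ⊗ (2, -4, -2) (one valid choice — decompositions are not unique — normalised so each a, b is primitive with positive first nonzero entry; check it by expanding all entries), so rank(T) ≤ 3.
These bounds meet, so rank(T) = 3.
Check entry T[1,1,0] = -12: (-2)·(1)·(4) + (-2)·(2)·(1) + (1)·(0)·(2) = -12.

rank(T) = 3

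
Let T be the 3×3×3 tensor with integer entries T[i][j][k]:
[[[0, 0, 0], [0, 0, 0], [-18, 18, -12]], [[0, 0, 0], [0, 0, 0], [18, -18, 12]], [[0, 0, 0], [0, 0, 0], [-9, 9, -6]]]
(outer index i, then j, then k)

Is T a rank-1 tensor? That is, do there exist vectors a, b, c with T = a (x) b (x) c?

Yes

If T = a (x) b (x) c then every fibre of T is a multiple of the corresponding factor, so read the factors off the fibres through the nonzero entry T[0,2,0] = -18.
The mode-1 fibre T[:,2,0] = [-18, 18, -9] gives a = [2, -2, 1] (primitive direction); the mode-2 fibre T[0,:,0] = [0, 0, -18] gives b = [0, 0, 1]; then c[k] = T[0,2,k] / (a[0]·b[2]) = [-18, 18, -12] / 2 = [-9, 9, -6].
Expanding [2, -2, 1] (x) [0, 0, 1] (x) [-9, 9, -6] reproduces all 27 entries of T, so T = [2, -2, 1] (x) [0, 0, 1] (x) [-9, 9, -6] and rank(T) ≤ 1.
Equivalently every frontal slice T[:,:,k] is c[k] times the rank-1 matrix [2, -2, 1] (x) [0, 0, 1]. So T has rank 1 (it is nonzero).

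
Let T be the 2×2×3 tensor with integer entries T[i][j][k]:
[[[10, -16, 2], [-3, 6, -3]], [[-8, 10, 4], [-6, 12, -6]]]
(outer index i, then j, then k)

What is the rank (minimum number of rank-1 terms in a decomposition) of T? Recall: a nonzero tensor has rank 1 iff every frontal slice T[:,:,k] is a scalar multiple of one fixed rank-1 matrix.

2

Lower bound: the mode-1 unfolding of T (rows indexed by i, columns by (j,k) = (0,0), (0,1), (0,2), (1,0), (1,1), (1,2)) is [[10, -16, 2, -3, 6, -3], [-8, 10, 4, -6, 12, -6]].
There the 2×2 minor on rows i ∈ {0, 1}, columns (j,k) ∈ {(0,0), (0,1)} is det [[10, -16], [-8, 10]] = -28 ≠ 0, so this unfolding has rank ≥ 2; CP rank is at least every unfolding rank, so rank(T) ≥ 2. (Unfolding ranks only ever bound the CP rank from below — rank(T) can be strictly larger than all of them — so the matching upper bound has to come from an explicit 2-term decomposition.)
Upper bound — finding two terms. Write S_k = T[:,:,k] for the frontal slices: S₀ = [[10, -3], [-8, -6]], S₁ = [[-16, 6], [10, 12]], S₂ = [[2, -3], [4, -6]].
If T = a₁ ∘ b₁ ∘ c₁ + a₂ ∘ b₂ ∘ c₂ then each S_k = c₁[k]·a₁b₁ᵀ + c₂[k]·a₂b₂ᵀ. S₀ and S₁ are linearly independent, so a₁b₁ᵀ and a₂b₂ᵀ must span the same plane of matrices: they are the rank-1 matrices of the form x·S₀ + y·S₁.
det(x·S₀ + y·S₁) is −84·x² + 294·xy − 252·y² = (-42)·(2·x − 3·y)(x − 2·y), vanishing at (x:y) = (3:2) and (2:1).
M₁ = 3·S₀ + 2·S₁ = [[-2, 3], [-4, 6]] = −[1, 2][2, -3]ᵀ and M₂ = 2·S₀ + S₁ = [[4, 0], [-6, 0]] = 2·[2, -3][1, 0]ᵀ, so take a₁ = [1, 2], b₁ = [2, -3], a₂ = [2, -3], b₂ = [1, 0].
Each slice is an integer combination of E₁ = a₁b₁ᵀ and E₂ = a₂b₂ᵀ: S₀ = E₁ + 4·E₂, S₁ = −2·E₁ − 6·E₂, S₂ = E₁; reading off coefficients, c₁ = [1, -2, 1] and c₂ = [4, -6, 0].
Hence T = [1, 2] ∘ [2, -3] ∘ [1, -2, 1] + [2, -3] ∘ [1, 0] ∘ [4, -6, 0], so rank(T) ≤ 2.
These bounds meet, so rank(T) = 2.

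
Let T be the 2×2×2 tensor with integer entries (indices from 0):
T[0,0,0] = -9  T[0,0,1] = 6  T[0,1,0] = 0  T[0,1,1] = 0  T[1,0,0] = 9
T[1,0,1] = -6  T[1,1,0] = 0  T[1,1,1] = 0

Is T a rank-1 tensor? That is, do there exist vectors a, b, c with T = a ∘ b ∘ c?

Yes

The mode-1 fibre T[:,0,0] = [-9, 9] gives a = (1, -1) (primitive direction); the mode-2 fibre T[0,:,0] = [-9, 0] gives b = (1, 0); then c[k] = T[0,0,k] / (a[0]·b[0]) = [-9, 6] / 1 = (-9, 6).
Expanding (1, -1) ∘ (1, 0) ∘ (-9, 6) reproduces all 8 entries of T, so T = (1, -1) ∘ (1, 0) ∘ (-9, 6) and rank(T) ≤ 1.
Equivalently every frontal slice T[:,:,k] is c[k] times the rank-1 matrix (1, -1) ∘ (1, 0). So T has rank 1 (it is nonzero).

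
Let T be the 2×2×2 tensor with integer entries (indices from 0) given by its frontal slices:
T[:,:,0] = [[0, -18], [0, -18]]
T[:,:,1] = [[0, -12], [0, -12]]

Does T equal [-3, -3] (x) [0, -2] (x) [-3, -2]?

Yes

Reconstruct entrywise from the claimed factors. For example, T[0,0,1] = 0 and Σₗ aₗ[0]bₗ[0]cₗ[1] = (-3)·(0)·(-2) = 0; checking all 8 entries, every one matches. The claim holds.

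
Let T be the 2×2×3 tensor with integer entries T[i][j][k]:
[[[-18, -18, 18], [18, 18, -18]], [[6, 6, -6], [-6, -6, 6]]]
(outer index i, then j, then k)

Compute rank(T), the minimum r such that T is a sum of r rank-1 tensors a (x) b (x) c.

1

Lower bound: T ≠ 0 (e.g. T[0,0,0] = -18), so rank(T) ≥ 1.
Upper bound: if T = a (x) b (x) c then every fibre of T is a multiple of the corresponding factor, so read the factors off the fibres through the nonzero entry T[0,0,0] = -18.
The mode-1 fibre T[:,0,0] = [-18, 6] gives a = (3, -1) (primitive direction); the mode-2 fibre T[0,:,0] = [-18, 18] gives b = (1, -1); then c[k] = T[0,0,k] / (a[0]·b[0]) = [-18, -18, 18] / 3 = (-6, -6, 6).
Expanding (3, -1) (x) (1, -1) (x) (-6, -6, 6) reproduces all 12 entries of T, so T = (3, -1) (x) (1, -1) (x) (-6, -6, 6) and rank(T) ≤ 1.
These bounds meet, so rank(T) = 1.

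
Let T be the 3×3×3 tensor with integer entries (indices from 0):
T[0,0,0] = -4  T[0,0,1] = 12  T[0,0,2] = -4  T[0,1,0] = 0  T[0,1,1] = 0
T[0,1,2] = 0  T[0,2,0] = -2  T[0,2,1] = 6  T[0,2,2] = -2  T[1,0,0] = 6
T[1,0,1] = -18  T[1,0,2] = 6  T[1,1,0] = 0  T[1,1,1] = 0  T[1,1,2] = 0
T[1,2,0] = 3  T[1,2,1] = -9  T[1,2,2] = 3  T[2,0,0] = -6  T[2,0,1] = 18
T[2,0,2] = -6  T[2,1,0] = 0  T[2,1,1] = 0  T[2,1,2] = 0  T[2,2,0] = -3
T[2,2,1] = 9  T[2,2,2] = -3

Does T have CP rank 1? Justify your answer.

Yes

If T = a ⊗ b ⊗ c then every fibre of T is a multiple of the corresponding factor, so read the factors off the fibres through the nonzero entry T[0,0,0] = -4.
The mode-1 fibre T[:,0,0] = [-4, 6, -6] gives a = [2, -3, 3] (primitive direction); the mode-2 fibre T[0,:,0] = [-4, 0, -2] gives b = [2, 0, 1]; then c[k] = T[0,0,k] / (a[0]·b[0]) = [-4, 12, -4] / 4 = [-1, 3, -1].
Expanding [2, -3, 3] ⊗ [2, 0, 1] ⊗ [-1, 3, -1] reproduces all 27 entries of T, so T = [2, -3, 3] ⊗ [2, 0, 1] ⊗ [-1, 3, -1] and rank(T) ≤ 1.
Equivalently every frontal slice T[:,:,k] is c[k] times the rank-1 matrix [2, -3, 3] ⊗ [2, 0, 1]. So T has rank 1 (it is nonzero).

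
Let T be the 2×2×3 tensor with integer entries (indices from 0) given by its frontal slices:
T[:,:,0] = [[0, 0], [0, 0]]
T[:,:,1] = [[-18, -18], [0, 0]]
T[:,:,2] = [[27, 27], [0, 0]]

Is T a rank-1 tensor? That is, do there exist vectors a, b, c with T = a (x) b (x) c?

If T = a (x) b (x) c then every fibre of T is a multiple of the corresponding factor, so read the factors off the fibres through the nonzero entry T[0,0,1] = -18.
The mode-1 fibre T[:,0,1] = [-18, 0] gives a = [1, 0] (primitive direction); the mode-2 fibre T[0,:,1] = [-18, -18] gives b = [1, 1]; then c[k] = T[0,0,k] / (a[0]·b[0]) = [0, -18, 27] / 1 = [0, -18, 27].
Expanding [1, 0] (x) [1, 1] (x) [0, -18, 27] reproduces all 12 entries of T, so T = [1, 0] (x) [1, 1] (x) [0, -18, 27] and rank(T) ≤ 1.
Equivalently every frontal slice T[:,:,k] is c[k] times the rank-1 matrix [1, 0] (x) [1, 1]. So T has rank 1 (it is nonzero).

Yes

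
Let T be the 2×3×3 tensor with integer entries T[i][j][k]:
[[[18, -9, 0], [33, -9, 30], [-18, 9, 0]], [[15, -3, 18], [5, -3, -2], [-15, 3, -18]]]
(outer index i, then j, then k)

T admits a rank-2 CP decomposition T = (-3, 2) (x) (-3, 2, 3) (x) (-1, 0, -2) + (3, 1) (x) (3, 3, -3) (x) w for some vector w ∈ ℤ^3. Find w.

Subtract the known terms from T to get the rank-1 residual R = (3, 1) (x) (3, 3, -3) (x) w, so R[i,j,k] = a[i]·b[j]·w[k]. Pick indices with nonzero a[0]·b[0] = (3)·(3) = 9. Only the fibre through (0,0,·) is needed: R[0,0,:] = T[0,0,:] − Σₗ aₗ[0]bₗ[0]cₗ = [18, -9, 0] − (-3)·(-3)·(-1, 0, -2) = [27, -9, 18]. Then w[k] = R[0,0,k] / 9 for each k, giving w = [27, -9, 18] / 9 = (3, -1, 2).

w = (3, -1, 2)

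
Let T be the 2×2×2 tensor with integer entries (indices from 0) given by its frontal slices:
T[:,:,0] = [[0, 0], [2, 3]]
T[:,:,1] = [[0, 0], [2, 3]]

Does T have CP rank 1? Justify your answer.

Yes

The mode-1 fibre T[:,0,0] = [0, 2] gives a = [0, 1] (primitive direction); the mode-2 fibre T[1,:,0] = [2, 3] gives b = [2, 3]; then c[k] = T[1,0,k] / (a[1]·b[0]) = [2, 2] / 2 = [1, 1].
Expanding [0, 1] ⊗ [2, 3] ⊗ [1, 1] reproduces all 8 entries of T, so T = [0, 1] ⊗ [2, 3] ⊗ [1, 1] and rank(T) ≤ 1.
Equivalently every frontal slice T[:,:,k] is c[k] times the rank-1 matrix [0, 1] ⊗ [2, 3]. So T has rank 1 (it is nonzero).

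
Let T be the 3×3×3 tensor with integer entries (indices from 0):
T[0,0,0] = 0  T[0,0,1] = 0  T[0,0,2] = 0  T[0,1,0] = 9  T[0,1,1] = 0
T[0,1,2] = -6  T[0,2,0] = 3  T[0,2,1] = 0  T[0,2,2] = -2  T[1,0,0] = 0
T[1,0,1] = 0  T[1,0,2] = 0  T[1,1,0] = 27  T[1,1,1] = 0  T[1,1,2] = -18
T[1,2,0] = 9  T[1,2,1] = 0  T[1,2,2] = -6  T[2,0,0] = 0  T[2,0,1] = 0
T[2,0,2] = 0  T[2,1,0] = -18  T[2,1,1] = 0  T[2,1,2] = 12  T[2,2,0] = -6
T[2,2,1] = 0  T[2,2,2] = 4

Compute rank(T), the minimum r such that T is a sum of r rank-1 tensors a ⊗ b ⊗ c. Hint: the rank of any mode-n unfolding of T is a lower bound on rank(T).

Lower bound: T ≠ 0 (e.g. T[0,1,0] = 9), so rank(T) ≥ 1.
Upper bound: if T = a ⊗ b ⊗ c then every fibre of T is a multiple of the corresponding factor, so read the factors off the fibres through the nonzero entry T[0,1,0] = 9.
The mode-1 fibre T[:,1,0] = [9, 27, -18] gives a = [1, 3, -2] (primitive direction); the mode-2 fibre T[0,:,0] = [0, 9, 3] gives b = [0, 3, 1]; then c[k] = T[0,1,k] / (a[0]·b[1]) = [9, 0, -6] / 3 = [3, 0, -2].
Expanding [1, 3, -2] ⊗ [0, 3, 1] ⊗ [3, 0, -2] reproduces all 27 entries of T, so T = [1, 3, -2] ⊗ [0, 3, 1] ⊗ [3, 0, -2] and rank(T) ≤ 1.
These bounds meet, so rank(T) = 1.

1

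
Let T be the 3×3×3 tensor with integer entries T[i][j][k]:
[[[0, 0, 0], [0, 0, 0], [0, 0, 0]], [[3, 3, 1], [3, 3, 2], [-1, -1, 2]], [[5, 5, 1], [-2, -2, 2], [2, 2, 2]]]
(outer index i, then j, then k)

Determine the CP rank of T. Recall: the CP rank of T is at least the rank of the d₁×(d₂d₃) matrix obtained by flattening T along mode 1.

3

Lower bound: in the mode-2 unfolding of T (rows indexed by j, columns by (i,k)) the 3×3 minor on rows j ∈ {0, 1, 2}, columns (i,k) ∈ {(1,0), (1,2), (2,0)} is det [[3, 1, 5], [3, 2, -2], [-1, 2, 2]] = 60 ≠ 0, so that unfolding has rank ≥ 3 and hence rank(T) ≥ 3 (CP rank is at least every unfolding rank, though it can be larger).
Upper bound: T is a sum of 3 rank-1 terms, T = [0, 1, -1] ⊗ [0, 1, -1] ⊗ [2, 2, 0] + [0, 1, 1] ⊗ [1, 2, 2] ⊗ [1, 1, 1] + [0, 1, 2] ⊗ [2, -1, -1] ⊗ [1, 1, 0] (one valid choice — decompositions are not unique — normalised so each a, b is primitive with positive first nonzero entry; check it by expanding all entries), so rank(T) ≤ 3.
These bounds meet, so rank(T) = 3.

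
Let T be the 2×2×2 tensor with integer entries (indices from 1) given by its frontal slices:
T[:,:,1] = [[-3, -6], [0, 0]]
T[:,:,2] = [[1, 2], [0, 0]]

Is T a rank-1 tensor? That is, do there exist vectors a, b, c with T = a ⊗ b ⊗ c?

If T = a ⊗ b ⊗ c then every fibre of T is a multiple of the corresponding factor, so read the factors off the fibres through the nonzero entry T[1,1,1] = -3.
The mode-1 fibre T[:,1,1] = [-3, 0] gives a = [1, 0] (primitive direction); the mode-2 fibre T[1,:,1] = [-3, -6] gives b = [1, 2]; then c[k] = T[1,1,k] / (a[1]·b[1]) = [-3, 1] / 1 = [-3, 1].
Expanding [1, 0] ⊗ [1, 2] ⊗ [-3, 1] reproduces all 8 entries of T, so T = [1, 0] ⊗ [1, 2] ⊗ [-3, 1] and rank(T) ≤ 1.
Equivalently every frontal slice T[:,:,k] is c[k] times the rank-1 matrix [1, 0] ⊗ [1, 2]. So T has rank 1 (it is nonzero).

Yes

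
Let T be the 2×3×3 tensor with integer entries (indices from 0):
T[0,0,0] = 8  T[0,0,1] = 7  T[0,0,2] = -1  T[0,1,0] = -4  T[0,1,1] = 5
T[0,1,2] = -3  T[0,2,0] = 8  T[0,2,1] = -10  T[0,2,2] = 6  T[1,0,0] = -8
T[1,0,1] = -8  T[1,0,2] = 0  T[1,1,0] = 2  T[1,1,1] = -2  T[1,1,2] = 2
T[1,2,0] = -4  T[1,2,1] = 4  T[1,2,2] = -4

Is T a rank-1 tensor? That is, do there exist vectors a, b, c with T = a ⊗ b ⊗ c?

The mode-3 unfolding of T (rows indexed by k, columns by (i,j) = (0,0), (0,1), (0,2), (1,0), (1,1), (1,2)) is [[8, -4, 8, -8, 2, -4], [7, 5, -10, -8, -2, 4], [-1, -3, 6, 0, 2, -4]].
There the 3×3 minor on rows k ∈ {0, 1, 2}, columns (i,j) ∈ {(0,0), (0,1), (1,0)} is det [[8, -4, -8], [7, 5, -8], [-1, -3, 0]] = -96 ≠ 0, so this unfolding has rank ≥ 3; CP rank is at least every unfolding rank, so rank(T) ≥ 3.
In particular rank(T) ≥ 3 > 1, so T is not rank-1.

No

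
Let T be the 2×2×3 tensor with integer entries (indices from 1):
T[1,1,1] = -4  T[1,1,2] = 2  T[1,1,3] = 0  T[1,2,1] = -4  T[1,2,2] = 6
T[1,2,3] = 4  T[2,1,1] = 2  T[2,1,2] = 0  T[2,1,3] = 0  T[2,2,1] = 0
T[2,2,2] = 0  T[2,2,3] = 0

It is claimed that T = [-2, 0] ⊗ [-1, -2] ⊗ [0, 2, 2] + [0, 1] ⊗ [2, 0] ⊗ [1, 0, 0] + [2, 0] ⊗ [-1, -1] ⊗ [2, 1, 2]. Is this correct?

Yes

Reconstruct entrywise from the claimed factors. For example, T[2,1,2] = 0 and Σₗ aₗ[2]bₗ[1]cₗ[2] = (0)·(-1)·(2) + (1)·(2)·(0) + (0)·(-1)·(1) = 0; checking all 12 entries, every one matches. The claim holds.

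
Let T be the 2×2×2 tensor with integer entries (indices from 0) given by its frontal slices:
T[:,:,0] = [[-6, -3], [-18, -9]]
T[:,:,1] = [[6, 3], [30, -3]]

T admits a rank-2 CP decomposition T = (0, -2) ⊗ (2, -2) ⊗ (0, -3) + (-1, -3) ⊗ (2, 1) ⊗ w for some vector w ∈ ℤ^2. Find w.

Subtract the known terms from T to get the rank-1 residual R = (-1, -3) ⊗ (2, 1) ⊗ w, so R[i,j,k] = a[i]·b[j]·w[k]. Pick indices with nonzero a[0]·b[0] = (-1)·(2) = -2. Only the fibre through (0,0,·) is needed: R[0,0,:] = T[0,0,:] − Σₗ aₗ[0]bₗ[0]cₗ = [-6, 6] − (0)·(2)·(0, -3) = [-6, 6]. Then w[k] = R[0,0,k] / -2 for each k, giving w = [-6, 6] / -2 = (3, -3).

w = (3, -3)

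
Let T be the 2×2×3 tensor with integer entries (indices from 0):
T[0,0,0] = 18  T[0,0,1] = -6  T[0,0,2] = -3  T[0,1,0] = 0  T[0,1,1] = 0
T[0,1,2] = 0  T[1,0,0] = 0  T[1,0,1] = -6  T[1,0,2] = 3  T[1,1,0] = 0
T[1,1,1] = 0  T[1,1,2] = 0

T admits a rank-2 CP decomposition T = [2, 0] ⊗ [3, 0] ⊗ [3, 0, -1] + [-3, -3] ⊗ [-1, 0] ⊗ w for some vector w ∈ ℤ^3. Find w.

Subtract the known terms from T to get the rank-1 residual R = [-3, -3] ⊗ [-1, 0] ⊗ w, so R[i,j,k] = a[i]·b[j]·w[k]. Pick indices with nonzero a[0]·b[0] = (-3)·(-1) = 3. Only the fibre through (0,0,·) is needed: R[0,0,:] = T[0,0,:] − Σₗ aₗ[0]bₗ[0]cₗ = [18, -6, -3] − (2)·(3)·[3, 0, -1] = [0, -6, 3]. Then w[k] = R[0,0,k] / 3 for each k, giving w = [0, -6, 3] / 3 = [0, -2, 1].

w = [0, -2, 1]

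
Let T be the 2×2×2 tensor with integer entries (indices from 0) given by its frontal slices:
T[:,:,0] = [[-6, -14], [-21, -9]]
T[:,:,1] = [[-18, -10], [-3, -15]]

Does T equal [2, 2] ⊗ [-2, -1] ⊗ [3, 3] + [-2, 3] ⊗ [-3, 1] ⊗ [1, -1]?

No

Reconstruct entry (0,1,0) from the claimed factors: Σₗ aₗ[0]bₗ[1]cₗ[0] = (2)·(-1)·(3) + (-2)·(1)·(1) = -8, but T[0,1,0] = -14. The claim is false.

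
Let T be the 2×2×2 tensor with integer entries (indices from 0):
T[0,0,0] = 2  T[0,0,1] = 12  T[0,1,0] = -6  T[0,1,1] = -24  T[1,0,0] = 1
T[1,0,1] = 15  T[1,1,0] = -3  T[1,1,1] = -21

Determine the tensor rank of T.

Lower bound: the mode-2 unfolding of T (rows indexed by j, columns by (i,k) = (0,0), (0,1), (1,0), (1,1)) is [[2, 12, 1, 15], [-6, -24, -3, -21]].
There the 2×2 minor on rows j ∈ {0, 1}, columns (i,k) ∈ {(0,0), (0,1)} is det [[2, 12], [-6, -24]] = 24 ≠ 0, so this unfolding has rank ≥ 2; CP rank is at least every unfolding rank, so rank(T) ≥ 2. (Unfolding ranks only ever bound the CP rank from below — rank(T) can be strictly larger than all of them — so the matching upper bound has to come from an explicit 2-term decomposition.)
Upper bound — finding two terms. Write S_k = T[:,:,k] for the frontal slices: S₀ = [[2, -6], [1, -3]], S₁ = [[12, -24], [15, -21]].
If T = a₁ ⊗ b₁ ⊗ c₁ + a₂ ⊗ b₂ ⊗ c₂ then each S_k = c₁[k]·a₁b₁ᵀ + c₂[k]·a₂b₂ᵀ. S₀ and S₁ are linearly independent, so a₁b₁ᵀ and a₂b₂ᵀ must span the same plane of matrices: they are the rank-1 matrices of the form x·S₀ + y·S₁.
det(x·S₀ + y·S₁) is 36·xy + 108·y² = 36·(x + 3·y)(y), vanishing at (x:y) = (3:-1) and (1:0).
M₁ = 3·S₀ − S₁ = [[-6, 6], [-12, 12]] = (-6)·(1, 2)(1, -1)ᵀ and M₂ = S₀ = [[2, -6], [1, -3]] = (2, 1)(1, -3)ᵀ, so take a₁ = (1, 2), b₁ = (1, -1), a₂ = (2, 1), b₂ = (1, -3).
Each slice is an integer combination of E₁ = a₁b₁ᵀ and E₂ = a₂b₂ᵀ: S₀ = E₂, S₁ = 6·E₁ + 3·E₂; reading off coefficients, c₁ = (0, 6) and c₂ = (1, 3).
Hence T = (1, 2) ⊗ (1, -1) ⊗ (0, 6) + (2, 1) ⊗ (1, -3) ⊗ (1, 3), so rank(T) ≤ 2.
These bounds meet, so rank(T) = 2.
Check entry T[1,1,1] = -21: (2)·(-1)·(6) + (1)·(-3)·(3) = -21.

2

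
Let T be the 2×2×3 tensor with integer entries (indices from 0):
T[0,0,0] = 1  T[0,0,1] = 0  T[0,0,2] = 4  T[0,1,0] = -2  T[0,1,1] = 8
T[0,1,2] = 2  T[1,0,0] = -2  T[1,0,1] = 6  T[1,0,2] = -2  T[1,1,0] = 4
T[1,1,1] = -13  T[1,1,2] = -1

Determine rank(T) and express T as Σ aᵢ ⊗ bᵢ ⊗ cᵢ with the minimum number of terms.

rank(T) = 3

Lower bound: the mode-3 unfolding of T (rows indexed by k, columns by (i,j) = (0,0), (0,1), (1,0), (1,1)) is [[1, -2, -2, 4], [0, 8, 6, -13], [4, 2, -2, -1]].
There the 3×3 minor on rows k ∈ {0, 1, 2}, columns (i,j) ∈ {(0,0), (0,1), (1,0)} is det [[1, -2, -2], [0, 8, 6], [4, 2, -2]] = -12 ≠ 0, so this unfolding has rank ≥ 3; CP rank is at least every unfolding rank, so rank(T) ≥ 3. (Flattening ranks never certify an upper bound on CP rank; for that we must actually write T with 3 rank-1 terms.)
Upper bound: T is a sum of 3 rank-1 terms, T = [1, -2] ⊗ [1, -2] ⊗ [1, -2, 0] + [1, -2] ⊗ [1, -1] ⊗ [0, -2, 0] + [2, -1] ⊗ [2, 1] ⊗ [0, 1, 1] (one valid choice — decompositions are not unique — normalised so each a, b is primitive with positive first nonzero entry; check it by expanding all entries), so rank(T) ≤ 3.
These bounds meet, so rank(T) = 3.
Check entry T[1,1,0] = 4: (-2)·(-2)·(1) + (-2)·(-1)·(0) + (-1)·(1)·(0) = 4.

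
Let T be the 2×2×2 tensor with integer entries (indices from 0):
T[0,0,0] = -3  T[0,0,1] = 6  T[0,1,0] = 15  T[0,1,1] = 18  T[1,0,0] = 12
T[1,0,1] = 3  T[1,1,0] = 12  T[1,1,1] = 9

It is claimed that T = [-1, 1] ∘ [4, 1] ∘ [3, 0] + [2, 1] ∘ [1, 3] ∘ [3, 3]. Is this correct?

Reconstruct entry (0,0,0) from the claimed factors: Σₗ aₗ[0]bₗ[0]cₗ[0] = (-1)·(4)·(3) + (2)·(1)·(3) = -6, but T[0,0,0] = -3. The claim is false.

No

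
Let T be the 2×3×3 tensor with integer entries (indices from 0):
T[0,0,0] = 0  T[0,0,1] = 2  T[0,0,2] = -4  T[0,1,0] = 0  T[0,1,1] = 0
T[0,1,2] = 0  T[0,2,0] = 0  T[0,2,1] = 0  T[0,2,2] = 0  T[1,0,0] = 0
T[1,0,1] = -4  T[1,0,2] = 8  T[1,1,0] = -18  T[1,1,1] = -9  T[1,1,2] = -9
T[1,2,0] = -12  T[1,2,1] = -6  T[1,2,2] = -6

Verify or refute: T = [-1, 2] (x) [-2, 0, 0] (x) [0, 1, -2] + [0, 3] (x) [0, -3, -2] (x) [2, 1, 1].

Yes

Reconstruct entrywise from the claimed factors. For example, T[1,2,2] = -6 and Σₗ aₗ[1]bₗ[2]cₗ[2] = (2)·(0)·(-2) + (3)·(-2)·(1) = -6; checking all 18 entries, every one matches. The claim holds.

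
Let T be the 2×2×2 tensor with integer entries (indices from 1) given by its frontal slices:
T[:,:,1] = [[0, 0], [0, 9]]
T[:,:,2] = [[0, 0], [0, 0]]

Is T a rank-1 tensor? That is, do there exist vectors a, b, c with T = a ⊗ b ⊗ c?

If T = a ⊗ b ⊗ c then every fibre of T is a multiple of the corresponding factor, so read the factors off the fibres through the nonzero entry T[2,2,1] = 9.
The mode-1 fibre T[:,2,1] = [0, 9] gives a = [0, 1] (primitive direction); the mode-2 fibre T[2,:,1] = [0, 9] gives b = [0, 1]; then c[k] = T[2,2,k] / (a[2]·b[2]) = [9, 0] / 1 = [9, 0].
Expanding [0, 1] ⊗ [0, 1] ⊗ [9, 0] reproduces all 8 entries of T, so T = [0, 1] ⊗ [0, 1] ⊗ [9, 0] and rank(T) ≤ 1.
Equivalently every frontal slice T[:,:,k] is c[k] times the rank-1 matrix [0, 1] ⊗ [0, 1]. So T has rank 1 (it is nonzero).

Yes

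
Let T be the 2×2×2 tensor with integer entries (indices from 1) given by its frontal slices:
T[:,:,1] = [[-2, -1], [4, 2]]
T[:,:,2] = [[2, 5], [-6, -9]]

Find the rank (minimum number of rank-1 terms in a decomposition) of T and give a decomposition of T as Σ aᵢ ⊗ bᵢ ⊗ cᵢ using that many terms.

Lower bound: the mode-3 unfolding of T (rows indexed by k, columns by (i,j) = (1,1), (1,2), (2,1), (2,2)) is [[-2, -1, 4, 2], [2, 5, -6, -9]].
There the 2×2 minor on rows k ∈ {1, 2}, columns (i,j) ∈ {(1,1), (1,2)} is det [[-2, -1], [2, 5]] = -8 ≠ 0, so this unfolding has rank ≥ 2; CP rank is at least every unfolding rank, so rank(T) ≥ 2. (Flattening ranks never certify an upper bound on CP rank; for that we must actually write T with 2 rank-1 terms.)
Upper bound — finding two terms. Write S_k = T[:,:,k] for the frontal slices: S₁ = [[-2, -1], [4, 2]], S₂ = [[2, 5], [-6, -9]].
If T = a₁ ⊗ b₁ ⊗ c₁ + a₂ ⊗ b₂ ⊗ c₂ then each S_k = c₁[k]·a₁b₁ᵀ + c₂[k]·a₂b₂ᵀ. S₁ and S₂ are linearly independent, so a₁b₁ᵀ and a₂b₂ᵀ must span the same plane of matrices: they are the rank-1 matrices of the form x·S₁ + y·S₂.
det(x·S₁ + y·S₂) is −4·xy + 12·y² = (-4)·(x − 3·y)(y), vanishing at (x:y) = (3:1) and (1:0).
M₁ = 3·S₁ + S₂ = [[-4, 2], [6, -3]] = −[2, -3][2, -1]ᵀ and M₂ = S₁ = [[-2, -1], [4, 2]] = −[1, -2][2, 1]ᵀ, so take a₁ = [2, -3], b₁ = [2, -1], a₂ = [1, -2], b₂ = [2, 1].
Each slice is an integer combination of E₁ = a₁b₁ᵀ and E₂ = a₂b₂ᵀ: S₁ = −E₂, S₂ = −E₁ + 3·E₂; reading off coefficients, c₁ = [0, -1] and c₂ = [-1, 3].
Hence T = [2, -3] ⊗ [2, -1] ⊗ [0, -1] + [1, -2] ⊗ [2, 1] ⊗ [-1, 3], so rank(T) ≤ 2.
These bounds meet, so rank(T) = 2.
Check entry T[1,2,1] = -1: (2)·(-1)·(0) + (1)·(1)·(-1) = -1.

rank(T) = 2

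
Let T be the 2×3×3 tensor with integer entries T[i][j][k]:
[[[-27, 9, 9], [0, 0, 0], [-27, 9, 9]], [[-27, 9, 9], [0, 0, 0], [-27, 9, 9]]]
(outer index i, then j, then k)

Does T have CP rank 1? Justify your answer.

The mode-1 fibre T[:,0,0] = [-27, -27] gives a = [1, 1] (primitive direction); the mode-2 fibre T[0,:,0] = [-27, 0, -27] gives b = [1, 0, 1]; then c[k] = T[0,0,k] / (a[0]·b[0]) = [-27, 9, 9] / 1 = [-27, 9, 9].
Expanding [1, 1] ⊗ [1, 0, 1] ⊗ [-27, 9, 9] reproduces all 18 entries of T, so T = [1, 1] ⊗ [1, 0, 1] ⊗ [-27, 9, 9] and rank(T) ≤ 1.
Equivalently every frontal slice T[:,:,k] is c[k] times the rank-1 matrix [1, 1] ⊗ [1, 0, 1]. So T has rank 1 (it is nonzero).

Yes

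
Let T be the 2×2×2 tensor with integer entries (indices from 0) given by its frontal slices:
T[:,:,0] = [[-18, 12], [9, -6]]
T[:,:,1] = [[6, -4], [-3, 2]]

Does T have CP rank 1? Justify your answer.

Yes

The mode-1 fibre T[:,0,0] = [-18, 9] gives a = [2, -1] (primitive direction); the mode-2 fibre T[0,:,0] = [-18, 12] gives b = [3, -2]; then c[k] = T[0,0,k] / (a[0]·b[0]) = [-18, 6] / 6 = [-3, 1].
Expanding [2, -1] (x) [3, -2] (x) [-3, 1] reproduces all 8 entries of T, so T = [2, -1] (x) [3, -2] (x) [-3, 1] and rank(T) ≤ 1.
Equivalently every frontal slice T[:,:,k] is c[k] times the rank-1 matrix [2, -1] (x) [3, -2]. So T has rank 1 (it is nonzero).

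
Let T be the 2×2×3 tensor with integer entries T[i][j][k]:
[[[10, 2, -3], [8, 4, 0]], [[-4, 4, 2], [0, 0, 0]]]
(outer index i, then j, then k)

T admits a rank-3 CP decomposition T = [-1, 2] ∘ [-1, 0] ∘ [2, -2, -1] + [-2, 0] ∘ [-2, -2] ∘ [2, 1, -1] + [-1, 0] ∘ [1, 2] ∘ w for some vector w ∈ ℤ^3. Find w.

Subtract the known terms from T to get the rank-1 residual R = [-1, 0] ∘ [1, 2] ∘ w, so R[i,j,k] = a[i]·b[j]·w[k]. Pick indices with nonzero a[0]·b[0] = (-1)·(1) = -1. Only the fibre through (0,0,·) is needed: R[0,0,:] = T[0,0,:] − Σₗ aₗ[0]bₗ[0]cₗ = [10, 2, -3] − (-1)·(-1)·[2, -2, -1] − (-2)·(-2)·[2, 1, -1] = [0, 0, 2]. Then w[k] = R[0,0,k] / -1 for each k, giving w = [0, 0, 2] / -1 = [0, 0, -2].

w = [0, 0, -2]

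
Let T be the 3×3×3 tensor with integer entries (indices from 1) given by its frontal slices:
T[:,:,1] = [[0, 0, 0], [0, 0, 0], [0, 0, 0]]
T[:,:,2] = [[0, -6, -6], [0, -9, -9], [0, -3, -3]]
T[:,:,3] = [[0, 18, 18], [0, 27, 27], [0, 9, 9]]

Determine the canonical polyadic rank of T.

Lower bound: T ≠ 0 (e.g. T[1,2,2] = -6), so rank(T) ≥ 1.
Upper bound: if T = a ⊗ b ⊗ c then every fibre of T is a multiple of the corresponding factor, so read the factors off the fibres through the nonzero entry T[1,2,2] = -6.
The mode-1 fibre T[:,2,2] = [-6, -9, -3] gives a = [2, 3, 1] (primitive direction); the mode-2 fibre T[1,:,2] = [0, -6, -6] gives b = [0, 1, 1]; then c[k] = T[1,2,k] / (a[1]·b[2]) = [0, -6, 18] / 2 = [0, -3, 9].
Expanding [2, 3, 1] ⊗ [0, 1, 1] ⊗ [0, -3, 9] reproduces all 27 entries of T, so T = [2, 3, 1] ⊗ [0, 1, 1] ⊗ [0, -3, 9] and rank(T) ≤ 1.
These bounds meet, so rank(T) = 1.

1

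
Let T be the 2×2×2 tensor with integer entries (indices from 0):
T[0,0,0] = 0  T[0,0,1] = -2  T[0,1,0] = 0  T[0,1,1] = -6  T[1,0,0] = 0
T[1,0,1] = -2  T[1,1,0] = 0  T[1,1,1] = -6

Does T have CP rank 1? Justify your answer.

If T = a ∘ b ∘ c then every fibre of T is a multiple of the corresponding factor, so read the factors off the fibres through the nonzero entry T[0,0,1] = -2.
The mode-1 fibre T[:,0,1] = [-2, -2] gives a = [1, 1] (primitive direction); the mode-2 fibre T[0,:,1] = [-2, -6] gives b = [1, 3]; then c[k] = T[0,0,k] / (a[0]·b[0]) = [0, -2] / 1 = [0, -2].
Expanding [1, 1] ∘ [1, 3] ∘ [0, -2] reproduces all 8 entries of T, so T = [1, 1] ∘ [1, 3] ∘ [0, -2] and rank(T) ≤ 1.
Equivalently every frontal slice T[:,:,k] is c[k] times the rank-1 matrix [1, 1] ∘ [1, 3]. So T has rank 1 (it is nonzero).

Yes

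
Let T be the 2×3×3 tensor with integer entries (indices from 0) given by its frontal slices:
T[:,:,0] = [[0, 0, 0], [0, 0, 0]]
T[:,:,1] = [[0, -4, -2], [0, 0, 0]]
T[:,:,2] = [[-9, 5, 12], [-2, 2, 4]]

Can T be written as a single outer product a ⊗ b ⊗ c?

No

The mode-2 unfolding of T (rows indexed by j, columns by (i,k) = (0,0), (0,1), (0,2), (1,0), (1,1), (1,2)) is [[0, 0, -9, 0, 0, -2], [0, -4, 5, 0, 0, 2], [0, -2, 12, 0, 0, 4]].
There the 3×3 minor on rows j ∈ {0, 1, 2}, columns (i,k) ∈ {(0,1), (0,2), (1,2)} is det [[0, -9, -2], [-4, 5, 2], [-2, 12, 4]] = -32 ≠ 0, so this unfolding has rank ≥ 3; CP rank is at least every unfolding rank, so rank(T) ≥ 3.
In particular rank(T) ≥ 3 > 1, so T is not rank-1.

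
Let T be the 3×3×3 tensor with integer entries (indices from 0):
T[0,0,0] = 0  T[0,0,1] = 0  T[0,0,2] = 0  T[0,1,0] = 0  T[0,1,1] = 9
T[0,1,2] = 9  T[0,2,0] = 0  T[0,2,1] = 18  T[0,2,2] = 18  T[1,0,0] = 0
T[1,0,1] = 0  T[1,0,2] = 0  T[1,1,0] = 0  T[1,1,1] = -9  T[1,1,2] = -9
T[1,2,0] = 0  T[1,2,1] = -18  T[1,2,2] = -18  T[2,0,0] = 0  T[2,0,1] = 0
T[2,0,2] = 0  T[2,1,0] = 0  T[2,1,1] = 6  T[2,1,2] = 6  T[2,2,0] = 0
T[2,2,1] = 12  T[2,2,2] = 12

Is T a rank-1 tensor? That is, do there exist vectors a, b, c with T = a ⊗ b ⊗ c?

The mode-1 fibre T[:,1,1] = [9, -9, 6] gives a = [3, -3, 2] (primitive direction); the mode-2 fibre T[0,:,1] = [0, 9, 18] gives b = [0, 1, 2]; then c[k] = T[0,1,k] / (a[0]·b[1]) = [0, 9, 9] / 3 = [0, 3, 3].
Expanding [3, -3, 2] ⊗ [0, 1, 2] ⊗ [0, 3, 3] reproduces all 27 entries of T, so T = [3, -3, 2] ⊗ [0, 1, 2] ⊗ [0, 3, 3] and rank(T) ≤ 1.
Equivalently every frontal slice T[:,:,k] is c[k] times the rank-1 matrix [3, -3, 2] ⊗ [0, 1, 2]. So T has rank 1 (it is nonzero).

Yes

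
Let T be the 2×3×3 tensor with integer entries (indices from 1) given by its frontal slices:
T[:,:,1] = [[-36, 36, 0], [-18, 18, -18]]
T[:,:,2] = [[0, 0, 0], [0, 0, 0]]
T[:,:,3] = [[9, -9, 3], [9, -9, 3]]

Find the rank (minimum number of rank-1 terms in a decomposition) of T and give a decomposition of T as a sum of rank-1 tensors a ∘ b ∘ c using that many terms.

Lower bound: the mode-2 unfolding of T (rows indexed by j, columns by (i,k) = (1,1), (1,2), (1,3), (2,1), (2,2), (2,3)) is [[-36, 0, 9, -18, 0, 9], [36, 0, -9, 18, 0, -9], [0, 0, 3, -18, 0, 3]].
There the 2×2 minor on rows j ∈ {1, 3}, columns (i,k) ∈ {(1,1), (1,3)} is det [[-36, 9], [0, 3]] = -108 ≠ 0, so this unfolding has rank ≥ 2; CP rank is at least every unfolding rank, so rank(T) ≥ 2. (This is only a lower bound: in general the CP rank may exceed every unfolding rank, so we still need to exhibit 2 rank-1 terms summing to T.)
Upper bound — finding two terms. Write S_k = T[:,:,k] for the frontal slices: S₁ = [[-36, 36, 0], [-18, 18, -18]], S₂ = [[0, 0, 0], [0, 0, 0]], S₃ = [[9, -9, 3], [9, -9, 3]].
If T = a₁ ∘ b₁ ∘ c₁ + a₂ ∘ b₂ ∘ c₂ then each S_k = c₁[k]·a₁b₁ᵀ + c₂[k]·a₂b₂ᵀ. S₁ and S₃ are linearly independent, so a₁b₁ᵀ and a₂b₂ᵀ must span the same plane of matrices: they are the rank-1 matrices of the form x·S₁ + y·S₃.
The 2×2 minor of x·S₁ + y·S₃ on rows {1,2}, columns {1,3} is 648·x² − 216·xy = 216·(3·x − y)(x), vanishing at (x:y) = (1:3) and (0:1).
M₁ = S₁ + 3·S₃ = [[-9, 9, 9], [9, -9, -9]] = (-9)·[1, -1][1, -1, -1]ᵀ and M₂ = S₃ = [[9, -9, 3], [9, -9, 3]] = 3·[1, 1][3, -3, 1]ᵀ, so take a₁ = [1, -1], b₁ = [1, -1, -1], a₂ = [1, 1], b₂ = [3, -3, 1].
Each slice is an integer combination of E₁ = a₁b₁ᵀ and E₂ = a₂b₂ᵀ: S₁ = −9·E₁ − 9·E₂, S₂ = 0, S₃ = 3·E₂; reading off coefficients, c₁ = [-9, 0, 0] and c₂ = [-9, 0, 3].
Hence T = [1, -1] ∘ [1, -1, -1] ∘ [-9, 0, 0] + [1, 1] ∘ [3, -3, 1] ∘ [-9, 0, 3], so rank(T) ≤ 2.
These bounds meet, so rank(T) = 2.

rank(T) = 2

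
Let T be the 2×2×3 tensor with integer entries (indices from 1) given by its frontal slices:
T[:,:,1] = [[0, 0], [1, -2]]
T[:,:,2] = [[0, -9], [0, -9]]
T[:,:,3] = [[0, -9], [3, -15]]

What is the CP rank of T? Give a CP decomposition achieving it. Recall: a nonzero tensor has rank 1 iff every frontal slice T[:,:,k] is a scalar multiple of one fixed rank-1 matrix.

Lower bound: in the mode-1 unfolding of T (rows indexed by i, columns by (j,k)) the 2×2 minor on rows i ∈ {1, 2}, columns (j,k) ∈ {(1,1), (2,2)} is det [[0, -9], [1, -9]] = 9 ≠ 0, so that unfolding has rank ≥ 2 and hence rank(T) ≥ 2 (CP rank is at least every unfolding rank, though it can be larger).
Upper bound: with S_k = T[:,:,k], the two rank-1 terms a₁b₁ᵀ, a₂b₂ᵀ are the rank-1 members of the pencil x·S₁ + y·S₂.
det(x·S₁ + y·S₂) is 9·xy = 9·(y)(x), vanishing at (x:y) = (1:0) and (0:1).
M₁ = S₁ = [[0, 0], [1, -2]] = (0, 1)(1, -2)ᵀ and M₂ = S₂ = [[0, -9], [0, -9]] = (-9)·(1, 1)(0, 1)ᵀ, so take a₁ = (0, 1), b₁ = (1, -2), a₂ = (1, 1), b₂ = (0, 1).
Each slice is an integer combination of E₁ = a₁b₁ᵀ and E₂ = a₂b₂ᵀ: S₁ = E₁, S₂ = −9·E₂, S₃ = 3·E₁ − 9·E₂; reading off coefficients, c₁ = (1, 0, 3) and c₂ = (0, -9, -9).
Hence T = (0, 1) ⊗ (1, -2) ⊗ (1, 0, 3) + (1, 1) ⊗ (0, 1) ⊗ (0, -9, -9), so rank(T) ≤ 2.
These bounds meet, so rank(T) = 2.

rank(T) = 2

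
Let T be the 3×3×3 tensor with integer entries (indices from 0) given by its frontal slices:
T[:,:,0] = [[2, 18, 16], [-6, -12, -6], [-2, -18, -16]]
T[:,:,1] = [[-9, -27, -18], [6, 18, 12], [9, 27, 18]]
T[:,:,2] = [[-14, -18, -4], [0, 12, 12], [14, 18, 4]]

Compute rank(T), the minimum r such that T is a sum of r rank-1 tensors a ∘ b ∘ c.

Lower bound: in the mode-1 unfolding of T (rows indexed by i, columns by (j,k)) the 2×2 minor on rows i ∈ {0, 1}, columns (j,k) ∈ {(0,0), (0,1)} is det [[2, -9], [-6, 6]] = -42 ≠ 0, so that unfolding has rank ≥ 2 and hence rank(T) ≥ 2 (CP rank is at least every unfolding rank, though it can be larger).
Upper bound: with S_k = T[:,:,k], the two rank-1 terms a₁b₁ᵀ, a₂b₂ᵀ are the rank-1 members of the pencil x·S₀ + y·S₁.
The 2×2 minor of x·S₀ + y·S₁ on rows {0,1}, columns {0,1} is 84·x² − 126·xy = 42·(2·x − 3·y)(x), vanishing at (x:y) = (3:2) and (0:1).
M₁ = 3·S₀ + 2·S₁ = [[-12, 0, 12], [-6, 0, 6], [12, 0, -12]] = (-6)·[2, 1, -2][1, 0, -1]ᵀ and M₂ = S₁ = [[-9, -27, -18], [6, 18, 12], [9, 27, 18]] = (-3)·[3, -2, -3][1, 3, 2]ᵀ, so take a₁ = [2, 1, -2], b₁ = [1, 0, -1], a₂ = [3, -2, -3], b₂ = [1, 3, 2].
Each slice is an integer combination of E₁ = a₁b₁ᵀ and E₂ = a₂b₂ᵀ: S₀ = −2·E₁ + 2·E₂, S₁ = −3·E₂, S₂ = −4·E₁ − 2·E₂; reading off coefficients, c₁ = [-2, 0, -4] and c₂ = [2, -3, -2].
Hence T = [2, 1, -2] ∘ [1, 0, -1] ∘ [-2, 0, -4] + [3, -2, -3] ∘ [1, 3, 2] ∘ [2, -3, -2], so rank(T) ≤ 2.
These bounds meet, so rank(T) = 2.

2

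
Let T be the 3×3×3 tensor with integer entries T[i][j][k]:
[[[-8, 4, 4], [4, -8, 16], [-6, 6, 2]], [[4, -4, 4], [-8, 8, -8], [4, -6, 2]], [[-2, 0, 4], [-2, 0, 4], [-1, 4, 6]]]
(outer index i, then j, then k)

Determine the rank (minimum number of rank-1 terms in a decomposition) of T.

Lower bound: the mode-2 unfolding of T (rows indexed by j, columns by (i,k) = (0,0), (0,1), (0,2), (1,0), (1,1), (1,2), (2,0), (2,1), (2,2)) is [[-8, 4, 4, 4, -4, 4, -2, 0, 4], [4, -8, 16, -8, 8, -8, -2, 0, 4], [-6, 6, 2, 4, -6, 2, -1, 4, 6]].
There the 3×3 minor on rows j ∈ {0, 1, 2}, columns (i,k) ∈ {(0,0), (0,1), (0,2)} is det [[-8, 4, 4], [4, -8, 16], [-6, 6, 2]] = 384 ≠ 0, so this unfolding has rank ≥ 3; CP rank is at least every unfolding rank, so rank(T) ≥ 3. (Flattening ranks never certify an upper bound on CP rank; for that we must actually write T with 3 rank-1 terms.)
Upper bound: T is a sum of 3 rank-1 terms, T = (1, -1, 0) ∘ (1, -2, 1) ∘ (-4, 4, -4) + (1, -1, 2) ∘ (0, 0, 1) ∘ (0, 2, 2) + (2, 0, 1) ∘ (2, 2, 1) ∘ (-1, 0, 2) (written with every a and b primitive with positive leading entry and the scale carried by c; CP decompositions are not unique, and this one is verified by expanding entrywise), so rank(T) ≤ 3.
These bounds meet, so rank(T) = 3.
Check entry T[0,1,0] = 4: (1)·(-2)·(-4) + (1)·(0)·(0) + (2)·(2)·(-1) = 4.

3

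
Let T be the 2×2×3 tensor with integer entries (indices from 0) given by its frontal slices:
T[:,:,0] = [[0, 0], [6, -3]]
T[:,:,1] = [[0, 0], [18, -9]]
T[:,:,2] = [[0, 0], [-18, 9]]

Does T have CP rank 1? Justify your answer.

If T = a ∘ b ∘ c then every fibre of T is a multiple of the corresponding factor, so read the factors off the fibres through the nonzero entry T[1,0,0] = 6.
The mode-1 fibre T[:,0,0] = [0, 6] gives a = [0, 1] (primitive direction); the mode-2 fibre T[1,:,0] = [6, -3] gives b = [2, -1]; then c[k] = T[1,0,k] / (a[1]·b[0]) = [6, 18, -18] / 2 = [3, 9, -9].
Expanding [0, 1] ∘ [2, -1] ∘ [3, 9, -9] reproduces all 12 entries of T, so T = [0, 1] ∘ [2, -1] ∘ [3, 9, -9] and rank(T) ≤ 1.
Equivalently every frontal slice T[:,:,k] is c[k] times the rank-1 matrix [0, 1] ∘ [2, -1]. So T has rank 1 (it is nonzero).

Yes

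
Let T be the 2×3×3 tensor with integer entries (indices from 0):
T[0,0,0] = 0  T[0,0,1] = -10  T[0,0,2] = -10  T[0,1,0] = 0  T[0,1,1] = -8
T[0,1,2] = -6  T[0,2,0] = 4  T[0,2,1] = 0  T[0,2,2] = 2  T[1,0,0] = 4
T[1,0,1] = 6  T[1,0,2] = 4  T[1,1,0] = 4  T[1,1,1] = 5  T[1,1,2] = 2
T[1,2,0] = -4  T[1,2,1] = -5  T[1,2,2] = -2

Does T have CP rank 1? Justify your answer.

The mode-2 unfolding of T (rows indexed by j, columns by (i,k) = (0,0), (0,1), (0,2), (1,0), (1,1), (1,2)) is [[0, -10, -10, 4, 6, 4], [0, -8, -6, 4, 5, 2], [4, 0, 2, -4, -5, -2]].
There the 3×3 minor on rows j ∈ {0, 1, 2}, columns (i,k) ∈ {(0,0), (0,1), (0,2)} is det [[0, -10, -10], [0, -8, -6], [4, 0, 2]] = -80 ≠ 0, so this unfolding has rank ≥ 3; CP rank is at least every unfolding rank, so rank(T) ≥ 3.
In particular rank(T) ≥ 3 > 1, so T is not rank-1.

No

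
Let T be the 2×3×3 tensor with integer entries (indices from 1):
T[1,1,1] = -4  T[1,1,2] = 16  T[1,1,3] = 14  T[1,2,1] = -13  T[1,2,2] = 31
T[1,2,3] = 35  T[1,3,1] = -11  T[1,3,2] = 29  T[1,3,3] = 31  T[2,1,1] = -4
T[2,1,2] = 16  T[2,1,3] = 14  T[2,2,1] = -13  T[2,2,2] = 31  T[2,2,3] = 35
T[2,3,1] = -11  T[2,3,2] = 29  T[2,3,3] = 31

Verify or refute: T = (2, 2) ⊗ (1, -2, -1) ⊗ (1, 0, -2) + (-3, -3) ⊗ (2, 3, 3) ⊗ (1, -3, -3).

Reconstruct entry (1,1,2) from the claimed factors: Σₗ aₗ[1]bₗ[1]cₗ[2] = (2)·(1)·(0) + (-3)·(2)·(-3) = 18, but T[1,1,2] = 16. The claim is false.

No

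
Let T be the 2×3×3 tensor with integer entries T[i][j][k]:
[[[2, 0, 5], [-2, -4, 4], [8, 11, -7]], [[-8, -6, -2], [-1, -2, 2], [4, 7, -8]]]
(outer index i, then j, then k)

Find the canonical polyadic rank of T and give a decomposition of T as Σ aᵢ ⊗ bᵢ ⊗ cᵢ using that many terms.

rank(T) = 3

Lower bound: the mode-2 unfolding of T (rows indexed by j, columns by (i,k) = (0,0), (0,1), (0,2), (1,0), (1,1), (1,2)) is [[2, 0, 5, -8, -6, -2], [-2, -4, 4, -1, -2, 2], [8, 11, -7, 4, 7, -8]].
There the 3×3 minor on rows j ∈ {0, 1, 2}, columns (i,k) ∈ {(0,0), (0,1), (0,2)} is det [[2, 0, 5], [-2, -4, 4], [8, 11, -7]] = 18 ≠ 0, so this unfolding has rank ≥ 3; CP rank is at least every unfolding rank, so rank(T) ≥ 3. (Unfolding ranks only ever bound the CP rank from below — rank(T) can be strictly larger than all of them — so the matching upper bound has to come from an explicit 3-term decomposition.)
Upper bound: T is a sum of 3 rank-1 terms, T = [1, -1] ⊗ [2, 0, 1] ⊗ [2, 1, 2] + [1, 2] ⊗ [1, 0, -1] ⊗ [-2, -2, 1] + [2, 1] ⊗ [0, 1, -2] ⊗ [-1, -2, 2] (written with every a and b primitive with positive leading entry and the scale carried by c; CP decompositions are not unique, and this one is verified by expanding entrywise), so rank(T) ≤ 3.
These bounds meet, so rank(T) = 3.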